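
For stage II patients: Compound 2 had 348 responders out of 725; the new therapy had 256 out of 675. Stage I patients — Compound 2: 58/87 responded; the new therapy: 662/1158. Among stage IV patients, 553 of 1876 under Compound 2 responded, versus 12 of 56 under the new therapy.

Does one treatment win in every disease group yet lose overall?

Yes

Stage II: Compound 2 348/725 = 48.0%, the new therapy 256/675 = 37.9% → Compound 2
Stage I: Compound 2 58/87 = 66.7%, the new therapy 662/1158 = 57.2% → Compound 2
Stage IV: Compound 2 553/1876 = 29.5%, the new therapy 12/56 = 21.4% → Compound 2
Overall: Compound 2 959/2688 = 35.7%, the new therapy 930/1889 = 49.2% → the new therapy
Compound 2 wins each disease group but the new therapy wins overall — the comparison reverses. Compound 2's patients skew toward stage IV, which has a lower base rate.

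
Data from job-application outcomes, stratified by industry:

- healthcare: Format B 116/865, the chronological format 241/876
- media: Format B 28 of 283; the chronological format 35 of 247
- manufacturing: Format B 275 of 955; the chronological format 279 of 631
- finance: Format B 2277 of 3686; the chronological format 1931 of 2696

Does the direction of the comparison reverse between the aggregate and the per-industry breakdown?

No

Healthcare: Format B 116/865 = 13.4%, the chronological format 241/876 = 27.5% → the chronological format
Media: Format B 28/283 = 9.9%, the chronological format 35/247 = 14.2% → the chronological format
Manufacturing: Format B 275/955 = 28.8%, the chronological format 279/631 = 44.2% → the chronological format
Finance: Format B 2277/3686 = 61.8%, the chronological format 1931/2696 = 71.6% → the chronological format
Overall: Format B 2696/5789 = 46.6%, the chronological format 2486/4450 = 55.9% → the chronological format
The chronological format wins overall and in every industry group — no reversal.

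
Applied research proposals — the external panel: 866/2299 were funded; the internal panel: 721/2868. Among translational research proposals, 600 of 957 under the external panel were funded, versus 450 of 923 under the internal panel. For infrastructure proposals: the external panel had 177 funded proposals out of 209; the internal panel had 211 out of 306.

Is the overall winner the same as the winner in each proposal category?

Yes

Applied research: the external panel 866/2299 = 37.7%, the internal panel 721/2868 = 25.1% → the external panel
Translational research: the external panel 600/957 = 62.7%, the internal panel 450/923 = 48.8% → the external panel
Infrastructure: the external panel 177/209 = 84.7%, the internal panel 211/306 = 69.0% → the external panel
Overall: the external panel 1643/3465 = 47.4%, the internal panel 1382/4097 = 33.7% → the external panel
The external panel wins overall and in every proposal group — no reversal.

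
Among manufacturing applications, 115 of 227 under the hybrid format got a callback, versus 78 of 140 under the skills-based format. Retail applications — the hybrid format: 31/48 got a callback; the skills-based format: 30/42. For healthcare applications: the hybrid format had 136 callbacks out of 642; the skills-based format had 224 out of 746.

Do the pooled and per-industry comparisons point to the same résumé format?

Yes

Manufacturing: the hybrid format 115/227 = 50.7%, the skills-based format 78/140 = 55.7% → the skills-based format
Retail: the hybrid format 31/48 = 64.6%, the skills-based format 30/42 = 71.4% → the skills-based format
Healthcare: the hybrid format 136/642 = 21.2%, the skills-based format 224/746 = 30.0% → the skills-based format
Overall: the hybrid format 282/917 = 30.8%, the skills-based format 332/928 = 35.8% → the skills-based format
The skills-based format wins overall and in every industry group — no reversal.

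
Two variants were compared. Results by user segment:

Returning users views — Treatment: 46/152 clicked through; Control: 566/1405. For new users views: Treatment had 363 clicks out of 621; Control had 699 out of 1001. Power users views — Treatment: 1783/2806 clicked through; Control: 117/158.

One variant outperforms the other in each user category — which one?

Returning users: Treatment 46/152 = 30.3%, Control 566/1405 = 40.3% → Control
New users: Treatment 363/621 = 58.5%, Control 699/1001 = 69.8% → Control
Power users: Treatment 1783/2806 = 63.5%, Control 117/158 = 74.1% → Control
Control has the higher rate in all 3 groups.

Control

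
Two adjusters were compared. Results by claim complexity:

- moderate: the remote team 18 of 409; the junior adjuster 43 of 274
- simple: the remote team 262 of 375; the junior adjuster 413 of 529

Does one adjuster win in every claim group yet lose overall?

No

Moderate: the remote team 18/409 = 4.4%, the junior adjuster 43/274 = 15.7% → the junior adjuster
Simple: the remote team 262/375 = 69.9%, the junior adjuster 413/529 = 78.1% → the junior adjuster
Overall: the remote team 280/784 = 35.7%, the junior adjuster 456/803 = 56.8% → the junior adjuster
The junior adjuster wins overall and in every claim group — no reversal.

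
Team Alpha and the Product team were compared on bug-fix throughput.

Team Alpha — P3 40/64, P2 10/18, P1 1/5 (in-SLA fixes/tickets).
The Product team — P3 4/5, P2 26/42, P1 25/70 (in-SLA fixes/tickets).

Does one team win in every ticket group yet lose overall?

Yes

P3: Team Alpha 40/64 = 62.5%, the Product team 4/5 = 80.0% → the Product team
P2: Team Alpha 10/18 = 55.6%, the Product team 26/42 = 61.9% → the Product team
P1: Team Alpha 1/5 = 20.0%, the Product team 25/70 = 35.7% → the Product team
Overall: Team Alpha 51/87 = 58.6%, the Product team 55/117 = 47.0% → Team Alpha
The Product team wins each ticket group but Team Alpha wins overall — the comparison reverses. The Product team's tickets skew toward P1, which has a lower base rate.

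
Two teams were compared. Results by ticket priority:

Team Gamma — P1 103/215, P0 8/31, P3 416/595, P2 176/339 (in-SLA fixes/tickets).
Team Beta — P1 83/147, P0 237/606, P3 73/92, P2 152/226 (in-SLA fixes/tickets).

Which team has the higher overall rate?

P1: Team Gamma 103/215 = 47.9%, Team Beta 83/147 = 56.5% → Team Beta
P0: Team Gamma 8/31 = 25.8%, Team Beta 237/606 = 39.1% → Team Beta
P3: Team Gamma 416/595 = 69.9%, Team Beta 73/92 = 79.3% → Team Beta
P2: Team Gamma 176/339 = 51.9%, Team Beta 152/226 = 67.3% → Team Beta
Overall: Team Gamma 703/1180 = 59.6%, Team Beta 545/1071 = 50.9% → Team Gamma
(Team Beta wins every ticket group but Team Gamma wins overall — Team Beta's tickets skew toward the low-rate P0 group.)

Team Gamma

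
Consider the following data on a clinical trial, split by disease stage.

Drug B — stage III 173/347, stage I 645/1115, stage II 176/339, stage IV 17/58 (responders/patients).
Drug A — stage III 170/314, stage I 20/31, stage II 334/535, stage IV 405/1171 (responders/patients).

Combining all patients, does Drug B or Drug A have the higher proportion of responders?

Drug B

Stage III: Drug B 173/347 = 49.9%, Drug A 170/314 = 54.1% → Drug A
Stage I: Drug B 645/1115 = 57.8%, Drug A 20/31 = 64.5% → Drug A
Stage II: Drug B 176/339 = 51.9%, Drug A 334/535 = 62.4% → Drug A
Stage IV: Drug B 17/58 = 29.3%, Drug A 405/1171 = 34.6% → Drug A
Overall: Drug B 1011/1859 = 54.4%, Drug A 929/2051 = 45.3% → Drug B
(Drug A wins every disease group but Drug B wins overall — Drug A's patients skew toward the low-rate stage IV group.)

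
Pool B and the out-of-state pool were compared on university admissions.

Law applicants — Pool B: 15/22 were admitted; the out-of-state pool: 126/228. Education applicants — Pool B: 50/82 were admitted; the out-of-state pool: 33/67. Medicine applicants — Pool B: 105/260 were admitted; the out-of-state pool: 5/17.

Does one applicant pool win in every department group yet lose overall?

Yes

Law: Pool B 15/22 = 68.2%, the out-of-state pool 126/228 = 55.3% → Pool B
Education: Pool B 50/82 = 61.0%, the out-of-state pool 33/67 = 49.3% → Pool B
Medicine: Pool B 105/260 = 40.4%, the out-of-state pool 5/17 = 29.4% → Pool B
Overall: Pool B 170/364 = 46.7%, the out-of-state pool 164/312 = 52.6% → the out-of-state pool
Pool B wins each department group but the out-of-state pool wins overall — the comparison reverses. Pool B's applicants skew toward Medicine, which has a lower base rate.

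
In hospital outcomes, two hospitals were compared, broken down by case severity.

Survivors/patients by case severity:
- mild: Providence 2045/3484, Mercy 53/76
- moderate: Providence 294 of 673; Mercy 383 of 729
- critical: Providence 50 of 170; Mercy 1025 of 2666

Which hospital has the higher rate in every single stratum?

Mercy

Mild: Providence 2045/3484 = 58.7%, Mercy 53/76 = 69.7% → Mercy
Moderate: Providence 294/673 = 43.7%, Mercy 383/729 = 52.5% → Mercy
Critical: Providence 50/170 = 29.4%, Mercy 1025/2666 = 38.4% → Mercy
Mercy has the higher rate in all 3 groups.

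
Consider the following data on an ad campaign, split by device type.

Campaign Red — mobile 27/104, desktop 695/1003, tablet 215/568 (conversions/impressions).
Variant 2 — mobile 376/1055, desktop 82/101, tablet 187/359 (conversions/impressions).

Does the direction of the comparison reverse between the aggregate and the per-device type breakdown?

Yes

Mobile: Campaign Red 27/104 = 26.0%, Variant 2 376/1055 = 35.6% → Variant 2
Desktop: Campaign Red 695/1003 = 69.3%, Variant 2 82/101 = 81.2% → Variant 2
Tablet: Campaign Red 215/568 = 37.9%, Variant 2 187/359 = 52.1% → Variant 2
Overall: Campaign Red 937/1675 = 55.9%, Variant 2 645/1515 = 42.6% → Campaign Red
Variant 2 wins each device group but Campaign Red wins overall — the comparison reverses. Variant 2's impressions skew toward mobile, which has a lower base rate.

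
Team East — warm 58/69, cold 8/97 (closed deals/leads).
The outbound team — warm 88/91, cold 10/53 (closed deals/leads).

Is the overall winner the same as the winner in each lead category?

Yes

Warm: Team East 58/69 = 84.1%, the outbound team 88/91 = 96.7% → the outbound team
Cold: Team East 8/97 = 8.2%, the outbound team 10/53 = 18.9% → the outbound team
Overall: Team East 66/166 = 39.8%, the outbound team 98/144 = 68.1% → the outbound team
The outbound team wins overall and in every lead group — no reversal.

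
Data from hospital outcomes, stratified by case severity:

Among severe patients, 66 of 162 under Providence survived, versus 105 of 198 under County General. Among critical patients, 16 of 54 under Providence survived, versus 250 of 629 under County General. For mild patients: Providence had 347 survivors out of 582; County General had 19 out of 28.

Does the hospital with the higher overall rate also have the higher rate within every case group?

Severe: Providence 66/162 = 40.7%, County General 105/198 = 53.0% → County General
Critical: Providence 16/54 = 29.6%, County General 250/629 = 39.7% → County General
Mild: Providence 347/582 = 59.6%, County General 19/28 = 67.9% → County General
Overall: Providence 429/798 = 53.8%, County General 374/855 = 43.7% → Providence
County General wins each case group but Providence wins overall — the comparison reverses. County General's patients skew toward critical, which has a lower base rate.

No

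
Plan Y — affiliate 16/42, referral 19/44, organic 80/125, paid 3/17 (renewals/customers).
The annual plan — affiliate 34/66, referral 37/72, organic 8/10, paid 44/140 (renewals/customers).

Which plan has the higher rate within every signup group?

Affiliate: Plan Y 16/42 = 38.1%, the annual plan 34/66 = 51.5% → the annual plan
Referral: Plan Y 19/44 = 43.2%, the annual plan 37/72 = 51.4% → the annual plan
Organic: Plan Y 80/125 = 64.0%, the annual plan 8/10 = 80.0% → the annual plan
Paid: Plan Y 3/17 = 17.6%, the annual plan 44/140 = 31.4% → the annual plan
The annual plan has the higher rate in all 4 groups.

the annual plan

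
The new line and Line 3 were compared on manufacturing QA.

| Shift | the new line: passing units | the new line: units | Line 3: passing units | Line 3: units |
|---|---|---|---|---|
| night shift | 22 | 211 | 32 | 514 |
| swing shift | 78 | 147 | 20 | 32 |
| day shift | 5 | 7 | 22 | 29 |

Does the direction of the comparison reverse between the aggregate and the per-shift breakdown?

No

Night shift: the new line 22/211 = 10.4%, Line 3 32/514 = 6.2% → the new line
Swing shift: the new line 78/147 = 53.1%, Line 3 20/32 = 62.5% → Line 3
Day shift: the new line 5/7 = 71.4%, Line 3 22/29 = 75.9% → Line 3
Overall: the new line 105/365 = 28.8%, Line 3 74/575 = 12.9% → the new line
Neither sweeps: the new line wins 1 of 3 groups, Line 3 wins 2. The new line wins overall but not every group — no Simpson reversal.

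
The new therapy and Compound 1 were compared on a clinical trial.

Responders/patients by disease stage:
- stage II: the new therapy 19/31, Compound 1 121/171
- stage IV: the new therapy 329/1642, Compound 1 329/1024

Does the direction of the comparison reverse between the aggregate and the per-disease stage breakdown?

Stage II: the new therapy 19/31 = 61.3%, Compound 1 121/171 = 70.8% → Compound 1
Stage IV: the new therapy 329/1642 = 20.0%, Compound 1 329/1024 = 32.1% → Compound 1
Overall: the new therapy 348/1673 = 20.8%, Compound 1 450/1195 = 37.7% → Compound 1
Compound 1 wins overall and in every disease group — no reversal.

No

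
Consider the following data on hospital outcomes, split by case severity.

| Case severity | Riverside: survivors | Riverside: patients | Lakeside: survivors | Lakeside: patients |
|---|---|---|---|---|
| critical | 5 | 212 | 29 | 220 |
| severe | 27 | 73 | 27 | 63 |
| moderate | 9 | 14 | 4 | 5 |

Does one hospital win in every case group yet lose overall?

No

Critical: Riverside 5/212 = 2.4%, Lakeside 29/220 = 13.2% → Lakeside
Severe: Riverside 27/73 = 37.0%, Lakeside 27/63 = 42.9% → Lakeside
Moderate: Riverside 9/14 = 64.3%, Lakeside 4/5 = 80.0% → Lakeside
Overall: Riverside 41/299 = 13.7%, Lakeside 60/288 = 20.8% → Lakeside
Lakeside wins overall and in every case group — no reversal.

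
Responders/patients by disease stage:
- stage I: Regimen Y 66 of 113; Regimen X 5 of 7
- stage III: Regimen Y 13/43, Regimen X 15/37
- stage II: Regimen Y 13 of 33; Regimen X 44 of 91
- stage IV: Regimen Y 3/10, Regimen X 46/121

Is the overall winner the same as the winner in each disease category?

Stage I: Regimen Y 66/113 = 58.4%, Regimen X 5/7 = 71.4% → Regimen X
Stage III: Regimen Y 13/43 = 30.2%, Regimen X 15/37 = 40.5% → Regimen X
Stage II: Regimen Y 13/33 = 39.4%, Regimen X 44/91 = 48.4% → Regimen X
Stage IV: Regimen Y 3/10 = 30.0%, Regimen X 46/121 = 38.0% → Regimen X
Overall: Regimen Y 95/199 = 47.7%, Regimen X 110/256 = 43.0% → Regimen Y
Regimen X wins each disease group but Regimen Y wins overall — the comparison reverses. Regimen X's patients skew toward stage IV, which has a lower base rate.

No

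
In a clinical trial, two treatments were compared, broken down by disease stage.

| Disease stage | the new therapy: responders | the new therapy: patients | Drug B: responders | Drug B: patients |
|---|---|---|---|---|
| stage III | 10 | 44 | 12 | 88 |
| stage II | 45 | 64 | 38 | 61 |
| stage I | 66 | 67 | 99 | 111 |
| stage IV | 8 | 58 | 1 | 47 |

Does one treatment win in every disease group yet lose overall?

No

Stage III: the new therapy 10/44 = 22.7%, Drug B 12/88 = 13.6% → the new therapy
Stage II: the new therapy 45/64 = 70.3%, Drug B 38/61 = 62.3% → the new therapy
Stage I: the new therapy 66/67 = 98.5%, Drug B 99/111 = 89.2% → the new therapy
Stage IV: the new therapy 8/58 = 13.8%, Drug B 1/47 = 2.1% → the new therapy
Overall: the new therapy 129/233 = 55.4%, Drug B 150/307 = 48.9% → the new therapy
The new therapy wins overall and in every disease group — no reversal.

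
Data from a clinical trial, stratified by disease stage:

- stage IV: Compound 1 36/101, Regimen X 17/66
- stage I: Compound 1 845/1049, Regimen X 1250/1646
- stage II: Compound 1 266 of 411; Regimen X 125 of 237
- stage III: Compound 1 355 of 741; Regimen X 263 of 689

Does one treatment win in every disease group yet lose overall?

Stage IV: Compound 1 36/101 = 35.6%, Regimen X 17/66 = 25.8% → Compound 1
Stage I: Compound 1 845/1049 = 80.6%, Regimen X 1250/1646 = 75.9% → Compound 1
Stage II: Compound 1 266/411 = 64.7%, Regimen X 125/237 = 52.7% → Compound 1
Stage III: Compound 1 355/741 = 47.9%, Regimen X 263/689 = 38.2% → Compound 1
Overall: Compound 1 1502/2302 = 65.2%, Regimen X 1655/2638 = 62.7% → Compound 1
Compound 1 wins overall and in every disease group — no reversal.

No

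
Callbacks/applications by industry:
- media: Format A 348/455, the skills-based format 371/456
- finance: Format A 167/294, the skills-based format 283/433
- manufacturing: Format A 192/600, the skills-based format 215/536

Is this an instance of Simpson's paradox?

No

Media: Format A 348/455 = 76.5%, the skills-based format 371/456 = 81.4% → the skills-based format
Finance: Format A 167/294 = 56.8%, the skills-based format 283/433 = 65.4% → the skills-based format
Manufacturing: Format A 192/600 = 32.0%, the skills-based format 215/536 = 40.1% → the skills-based format
Overall: Format A 707/1349 = 52.4%, the skills-based format 869/1425 = 61.0% → the skills-based format
The skills-based format wins overall and in every industry group — no reversal.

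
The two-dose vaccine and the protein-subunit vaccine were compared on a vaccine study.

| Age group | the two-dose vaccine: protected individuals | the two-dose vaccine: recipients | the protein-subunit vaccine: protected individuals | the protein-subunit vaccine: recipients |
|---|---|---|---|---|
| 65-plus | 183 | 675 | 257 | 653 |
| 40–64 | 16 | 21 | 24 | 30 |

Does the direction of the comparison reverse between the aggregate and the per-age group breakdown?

65-plus: the two-dose vaccine 183/675 = 27.1%, the protein-subunit vaccine 257/653 = 39.4% → the protein-subunit vaccine
40–64: the two-dose vaccine 16/21 = 76.2%, the protein-subunit vaccine 24/30 = 80.0% → the protein-subunit vaccine
Overall: the two-dose vaccine 199/696 = 28.6%, the protein-subunit vaccine 281/683 = 41.1% → the protein-subunit vaccine
The protein-subunit vaccine wins overall and in every age group — no reversal.

No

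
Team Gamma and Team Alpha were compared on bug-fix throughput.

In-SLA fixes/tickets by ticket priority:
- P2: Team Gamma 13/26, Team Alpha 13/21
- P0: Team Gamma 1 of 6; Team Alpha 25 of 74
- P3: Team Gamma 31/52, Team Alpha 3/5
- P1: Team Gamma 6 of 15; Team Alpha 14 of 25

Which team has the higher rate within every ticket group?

Team Alpha

P2: Team Gamma 13/26 = 50.0%, Team Alpha 13/21 = 61.9% → Team Alpha
P0: Team Gamma 1/6 = 16.7%, Team Alpha 25/74 = 33.8% → Team Alpha
P3: Team Gamma 31/52 = 59.6%, Team Alpha 3/5 = 60.0% → Team Alpha
P1: Team Gamma 6/15 = 40.0%, Team Alpha 14/25 = 56.0% → Team Alpha
Team Alpha has the higher rate in all 4 groups.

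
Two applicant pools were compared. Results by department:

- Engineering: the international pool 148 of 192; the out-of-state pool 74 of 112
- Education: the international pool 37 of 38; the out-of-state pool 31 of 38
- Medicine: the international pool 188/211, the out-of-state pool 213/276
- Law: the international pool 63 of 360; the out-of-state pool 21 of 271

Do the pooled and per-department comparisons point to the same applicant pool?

Yes

Engineering: the international pool 148/192 = 77.1%, the out-of-state pool 74/112 = 66.1% → the international pool
Education: the international pool 37/38 = 97.4%, the out-of-state pool 31/38 = 81.6% → the international pool
Medicine: the international pool 188/211 = 89.1%, the out-of-state pool 213/276 = 77.2% → the international pool
Law: the international pool 63/360 = 17.5%, the out-of-state pool 21/271 = 7.7% → the international pool
Overall: the international pool 436/801 = 54.4%, the out-of-state pool 339/697 = 48.6% → the international pool
The international pool wins overall and in every department group — no reversal.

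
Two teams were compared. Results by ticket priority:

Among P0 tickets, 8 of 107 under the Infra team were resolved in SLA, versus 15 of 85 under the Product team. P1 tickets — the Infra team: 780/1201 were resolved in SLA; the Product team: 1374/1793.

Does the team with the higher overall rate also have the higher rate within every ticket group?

Yes

P0: the Infra team 8/107 = 7.5%, the Product team 15/85 = 17.6% → the Product team
P1: the Infra team 780/1201 = 64.9%, the Product team 1374/1793 = 76.6% → the Product team
Overall: the Infra team 788/1308 = 60.2%, the Product team 1389/1878 = 74.0% → the Product team
The Product team wins overall and in every ticket group — no reversal.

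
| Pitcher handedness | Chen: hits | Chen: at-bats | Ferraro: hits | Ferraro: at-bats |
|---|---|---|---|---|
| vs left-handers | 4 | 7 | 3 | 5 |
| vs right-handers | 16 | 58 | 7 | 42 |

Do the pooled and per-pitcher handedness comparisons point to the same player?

Vs left-handers: Chen 4/7 = 57.1%, Ferraro 3/5 = 60.0% → Ferraro
Vs right-handers: Chen 16/58 = 27.6%, Ferraro 7/42 = 16.7% → Chen
Overall: Chen 20/65 = 30.8%, Ferraro 10/47 = 21.3% → Chen
Neither sweeps: Chen wins 1 of 2 groups, Ferraro wins 1. Chen wins overall but not every group — no Simpson reversal.

No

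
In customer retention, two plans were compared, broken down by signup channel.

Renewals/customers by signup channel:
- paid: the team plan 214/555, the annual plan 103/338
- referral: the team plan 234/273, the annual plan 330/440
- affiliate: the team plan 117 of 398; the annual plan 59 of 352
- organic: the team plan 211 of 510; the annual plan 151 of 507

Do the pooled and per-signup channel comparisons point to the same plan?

Paid: the team plan 214/555 = 38.6%, the annual plan 103/338 = 30.5% → the team plan
Referral: the team plan 234/273 = 85.7%, the annual plan 330/440 = 75.0% → the team plan
Affiliate: the team plan 117/398 = 29.4%, the annual plan 59/352 = 16.8% → the team plan
Organic: the team plan 211/510 = 41.4%, the annual plan 151/507 = 29.8% → the team plan
Overall: the team plan 776/1736 = 44.7%, the annual plan 643/1637 = 39.3% → the team plan
The team plan wins overall and in every signup group — no reversal.

Yes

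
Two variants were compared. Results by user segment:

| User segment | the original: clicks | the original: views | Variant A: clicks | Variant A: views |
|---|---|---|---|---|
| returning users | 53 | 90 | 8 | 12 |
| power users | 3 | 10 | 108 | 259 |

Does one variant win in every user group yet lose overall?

Yes

Returning users: the original 53/90 = 58.9%, Variant A 8/12 = 66.7% → Variant A
Power users: the original 3/10 = 30.0%, Variant A 108/259 = 41.7% → Variant A
Overall: the original 56/100 = 56.0%, Variant A 116/271 = 42.8% → the original
Variant A wins each user group but the original wins overall — the comparison reverses. Variant A's views skew toward power users, which has a lower base rate.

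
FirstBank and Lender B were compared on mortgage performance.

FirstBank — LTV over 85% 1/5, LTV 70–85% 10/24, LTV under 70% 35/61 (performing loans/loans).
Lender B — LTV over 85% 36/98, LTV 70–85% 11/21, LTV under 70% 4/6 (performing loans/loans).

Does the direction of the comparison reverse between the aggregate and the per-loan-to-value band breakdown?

LTV over 85%: FirstBank 1/5 = 20.0%, Lender B 36/98 = 36.7% → Lender B
LTV 70–85%: FirstBank 10/24 = 41.7%, Lender B 11/21 = 52.4% → Lender B
LTV under 70%: FirstBank 35/61 = 57.4%, Lender B 4/6 = 66.7% → Lender B
Overall: FirstBank 46/90 = 51.1%, Lender B 51/125 = 40.8% → FirstBank
Lender B wins each loan-to-value group but FirstBank wins overall — the comparison reverses. Lender B's loans skew toward LTV over 85%, which has a lower base rate.

Yes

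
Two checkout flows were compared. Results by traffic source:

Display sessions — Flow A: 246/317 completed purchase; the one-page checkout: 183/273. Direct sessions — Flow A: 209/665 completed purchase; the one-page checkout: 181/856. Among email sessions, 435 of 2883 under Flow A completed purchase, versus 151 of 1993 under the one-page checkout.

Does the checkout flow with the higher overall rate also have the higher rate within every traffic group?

Yes

Display: Flow A 246/317 = 77.6%, the one-page checkout 183/273 = 67.0% → Flow A
Direct: Flow A 209/665 = 31.4%, the one-page checkout 181/856 = 21.1% → Flow A
Email: Flow A 435/2883 = 15.1%, the one-page checkout 151/1993 = 7.6% → Flow A
Overall: Flow A 890/3865 = 23.0%, the one-page checkout 515/3122 = 16.5% → Flow A
Flow A wins overall and in every traffic group — no reversal.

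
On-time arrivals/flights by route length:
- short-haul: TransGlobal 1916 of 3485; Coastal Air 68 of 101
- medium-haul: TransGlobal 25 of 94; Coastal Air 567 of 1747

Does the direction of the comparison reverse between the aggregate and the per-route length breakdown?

Short-haul: TransGlobal 1916/3485 = 55.0%, Coastal Air 68/101 = 67.3% → Coastal Air
Medium-haul: TransGlobal 25/94 = 26.6%, Coastal Air 567/1747 = 32.5% → Coastal Air
Overall: TransGlobal 1941/3579 = 54.2%, Coastal Air 635/1848 = 34.4% → TransGlobal
Coastal Air wins each route group but TransGlobal wins overall — the comparison reverses. Coastal Air's flights skew toward medium-haul, which has a lower base rate.

Yes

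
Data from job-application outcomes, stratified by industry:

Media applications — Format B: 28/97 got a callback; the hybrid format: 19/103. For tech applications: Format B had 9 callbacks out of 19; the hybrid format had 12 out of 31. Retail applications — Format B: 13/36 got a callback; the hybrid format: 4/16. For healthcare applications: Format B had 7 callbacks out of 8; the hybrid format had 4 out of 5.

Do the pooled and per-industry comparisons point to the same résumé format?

Yes

Media: Format B 28/97 = 28.9%, the hybrid format 19/103 = 18.4% → Format B
Tech: Format B 9/19 = 47.4%, the hybrid format 12/31 = 38.7% → Format B
Retail: Format B 13/36 = 36.1%, the hybrid format 4/16 = 25.0% → Format B
Healthcare: Format B 7/8 = 87.5%, the hybrid format 4/5 = 80.0% → Format B
Overall: Format B 57/160 = 35.6%, the hybrid format 39/155 = 25.2% → Format B
Format B wins overall and in every industry group — no reversal.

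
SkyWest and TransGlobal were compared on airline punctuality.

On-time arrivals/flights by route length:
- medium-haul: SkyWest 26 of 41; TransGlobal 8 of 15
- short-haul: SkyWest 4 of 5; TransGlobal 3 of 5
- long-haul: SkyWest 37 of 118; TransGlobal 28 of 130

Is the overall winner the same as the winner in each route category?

Medium-haul: SkyWest 26/41 = 63.4%, TransGlobal 8/15 = 53.3% → SkyWest
Short-haul: SkyWest 4/5 = 80.0%, TransGlobal 3/5 = 60.0% → SkyWest
Long-haul: SkyWest 37/118 = 31.4%, TransGlobal 28/130 = 21.5% → SkyWest
Overall: SkyWest 67/164 = 40.9%, TransGlobal 39/150 = 26.0% → SkyWest
SkyWest wins overall and in every route group — no reversal.

Yes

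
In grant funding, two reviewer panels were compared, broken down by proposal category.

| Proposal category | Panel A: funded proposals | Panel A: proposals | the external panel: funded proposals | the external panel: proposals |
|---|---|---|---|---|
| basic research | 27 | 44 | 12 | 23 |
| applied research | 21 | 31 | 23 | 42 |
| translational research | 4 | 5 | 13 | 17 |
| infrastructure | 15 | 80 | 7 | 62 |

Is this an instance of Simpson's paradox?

No

Basic research: Panel A 27/44 = 61.4%, the external panel 12/23 = 52.2% → Panel A
Applied research: Panel A 21/31 = 67.7%, the external panel 23/42 = 54.8% → Panel A
Translational research: Panel A 4/5 = 80.0%, the external panel 13/17 = 76.5% → Panel A
Infrastructure: Panel A 15/80 = 18.8%, the external panel 7/62 = 11.3% → Panel A
Overall: Panel A 67/160 = 41.9%, the external panel 55/144 = 38.2% → Panel A
Panel A wins overall and in every proposal group — no reversal.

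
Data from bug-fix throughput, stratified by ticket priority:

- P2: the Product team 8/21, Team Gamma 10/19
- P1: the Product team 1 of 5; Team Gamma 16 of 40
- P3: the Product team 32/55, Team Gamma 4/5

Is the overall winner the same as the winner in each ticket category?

P2: the Product team 8/21 = 38.1%, Team Gamma 10/19 = 52.6% → Team Gamma
P1: the Product team 1/5 = 20.0%, Team Gamma 16/40 = 40.0% → Team Gamma
P3: the Product team 32/55 = 58.2%, Team Gamma 4/5 = 80.0% → Team Gamma
Overall: the Product team 41/81 = 50.6%, Team Gamma 30/64 = 46.9% → the Product team
Team Gamma wins each ticket group but the Product team wins overall — the comparison reverses. Team Gamma's tickets skew toward P1, which has a lower base rate.

No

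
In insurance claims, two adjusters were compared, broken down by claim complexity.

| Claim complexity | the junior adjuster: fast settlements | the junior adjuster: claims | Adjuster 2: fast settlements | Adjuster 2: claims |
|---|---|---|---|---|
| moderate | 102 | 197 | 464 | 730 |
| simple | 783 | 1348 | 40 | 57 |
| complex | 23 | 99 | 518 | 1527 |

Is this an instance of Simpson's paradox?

Moderate: the junior adjuster 102/197 = 51.8%, Adjuster 2 464/730 = 63.6% → Adjuster 2
Simple: the junior adjuster 783/1348 = 58.1%, Adjuster 2 40/57 = 70.2% → Adjuster 2
Complex: the junior adjuster 23/99 = 23.2%, Adjuster 2 518/1527 = 33.9% → Adjuster 2
Overall: the junior adjuster 908/1644 = 55.2%, Adjuster 2 1022/2314 = 44.2% → the junior adjuster
Adjuster 2 wins each claim group but the junior adjuster wins overall — the comparison reverses. Adjuster 2's claims skew toward complex, which has a lower base rate.

Yes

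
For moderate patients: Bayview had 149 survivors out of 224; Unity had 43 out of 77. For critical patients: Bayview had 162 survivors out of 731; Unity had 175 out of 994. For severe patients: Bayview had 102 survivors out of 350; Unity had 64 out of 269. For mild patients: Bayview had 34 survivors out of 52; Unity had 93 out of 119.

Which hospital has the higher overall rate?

Bayview

Moderate: Bayview 149/224 = 66.5%, Unity 43/77 = 55.8% → Bayview
Critical: Bayview 162/731 = 22.2%, Unity 175/994 = 17.6% → Bayview
Severe: Bayview 102/350 = 29.1%, Unity 64/269 = 23.8% → Bayview
Mild: Bayview 34/52 = 65.4%, Unity 93/119 = 78.2% → Unity
Overall: Bayview 447/1357 = 32.9%, Unity 375/1459 = 25.7% → Bayview
(Neither sweeps every case group, but Bayview has the higher pooled rate.)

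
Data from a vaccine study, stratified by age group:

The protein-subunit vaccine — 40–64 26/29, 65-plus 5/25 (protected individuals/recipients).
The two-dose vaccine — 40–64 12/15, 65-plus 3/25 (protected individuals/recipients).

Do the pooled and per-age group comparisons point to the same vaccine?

Yes

40–64: the protein-subunit vaccine 26/29 = 89.7%, the two-dose vaccine 12/15 = 80.0% → the protein-subunit vaccine
65-plus: the protein-subunit vaccine 5/25 = 20.0%, the two-dose vaccine 3/25 = 12.0% → the protein-subunit vaccine
Overall: the protein-subunit vaccine 31/54 = 57.4%, the two-dose vaccine 15/40 = 37.5% → the protein-subunit vaccine
The protein-subunit vaccine wins overall and in every age group — no reversal.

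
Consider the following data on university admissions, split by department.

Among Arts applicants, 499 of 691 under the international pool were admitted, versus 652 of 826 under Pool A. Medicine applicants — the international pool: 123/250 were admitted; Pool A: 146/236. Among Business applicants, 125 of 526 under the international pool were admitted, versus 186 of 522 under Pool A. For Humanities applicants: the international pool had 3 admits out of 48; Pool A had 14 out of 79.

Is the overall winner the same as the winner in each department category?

Arts: the international pool 499/691 = 72.2%, Pool A 652/826 = 78.9% → Pool A
Medicine: the international pool 123/250 = 49.2%, Pool A 146/236 = 61.9% → Pool A
Business: the international pool 125/526 = 23.8%, Pool A 186/522 = 35.6% → Pool A
Humanities: the international pool 3/48 = 6.2%, Pool A 14/79 = 17.7% → Pool A
Overall: the international pool 750/1515 = 49.5%, Pool A 998/1663 = 60.0% → Pool A
Pool A wins overall and in every department group — no reversal.

Yes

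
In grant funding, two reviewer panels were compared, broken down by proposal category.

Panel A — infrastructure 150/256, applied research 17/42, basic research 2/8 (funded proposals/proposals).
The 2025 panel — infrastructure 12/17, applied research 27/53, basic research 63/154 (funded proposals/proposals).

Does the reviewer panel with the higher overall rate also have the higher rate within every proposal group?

Infrastructure: Panel A 150/256 = 58.6%, the 2025 panel 12/17 = 70.6% → the 2025 panel
Applied research: Panel A 17/42 = 40.5%, the 2025 panel 27/53 = 50.9% → the 2025 panel
Basic research: Panel A 2/8 = 25.0%, the 2025 panel 63/154 = 40.9% → the 2025 panel
Overall: Panel A 169/306 = 55.2%, the 2025 panel 102/224 = 45.5% → Panel A
The 2025 panel wins each proposal group but Panel A wins overall — the comparison reverses. The 2025 panel's proposals skew toward basic research, which has a lower base rate.

No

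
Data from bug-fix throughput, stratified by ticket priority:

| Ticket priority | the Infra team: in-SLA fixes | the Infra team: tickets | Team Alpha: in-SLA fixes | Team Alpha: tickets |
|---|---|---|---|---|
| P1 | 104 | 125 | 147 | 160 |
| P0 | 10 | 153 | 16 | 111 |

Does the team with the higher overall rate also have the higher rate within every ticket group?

P1: the Infra team 104/125 = 83.2%, Team Alpha 147/160 = 91.9% → Team Alpha
P0: the Infra team 10/153 = 6.5%, Team Alpha 16/111 = 14.4% → Team Alpha
Overall: the Infra team 114/278 = 41.0%, Team Alpha 163/271 = 60.1% → Team Alpha
Team Alpha wins overall and in every ticket group — no reversal.

Yes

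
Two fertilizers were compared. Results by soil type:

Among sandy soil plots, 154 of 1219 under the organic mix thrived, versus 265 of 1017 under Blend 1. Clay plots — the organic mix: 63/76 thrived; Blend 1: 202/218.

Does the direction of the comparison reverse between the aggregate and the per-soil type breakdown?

No

Sandy soil: the organic mix 154/1219 = 12.6%, Blend 1 265/1017 = 26.1% → Blend 1
Clay: the organic mix 63/76 = 82.9%, Blend 1 202/218 = 92.7% → Blend 1
Overall: the organic mix 217/1295 = 16.8%, Blend 1 467/1235 = 37.8% → Blend 1
Blend 1 wins overall and in every soil group — no reversal.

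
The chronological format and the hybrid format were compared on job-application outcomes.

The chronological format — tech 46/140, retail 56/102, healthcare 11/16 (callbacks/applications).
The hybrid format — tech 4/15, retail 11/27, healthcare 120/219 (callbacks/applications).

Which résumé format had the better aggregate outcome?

the hybrid format

Tech: the chronological format 46/140 = 32.9%, the hybrid format 4/15 = 26.7% → the chronological format
Retail: the chronological format 56/102 = 54.9%, the hybrid format 11/27 = 40.7% → the chronological format
Healthcare: the chronological format 11/16 = 68.8%, the hybrid format 120/219 = 54.8% → the chronological format
Overall: the chronological format 113/258 = 43.8%, the hybrid format 135/261 = 51.7% → the hybrid format
(The chronological format wins every industry group but the hybrid format wins overall — the chronological format's applications skew toward the low-rate tech group.)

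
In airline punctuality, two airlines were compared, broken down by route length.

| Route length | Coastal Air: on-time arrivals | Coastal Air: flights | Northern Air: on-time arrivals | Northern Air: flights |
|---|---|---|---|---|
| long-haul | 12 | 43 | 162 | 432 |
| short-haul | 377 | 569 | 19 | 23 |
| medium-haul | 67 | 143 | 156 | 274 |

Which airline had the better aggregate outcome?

Long-haul: Coastal Air 12/43 = 27.9%, Northern Air 162/432 = 37.5% → Northern Air
Short-haul: Coastal Air 377/569 = 66.3%, Northern Air 19/23 = 82.6% → Northern Air
Medium-haul: Coastal Air 67/143 = 46.9%, Northern Air 156/274 = 56.9% → Northern Air
Overall: Coastal Air 456/755 = 60.4%, Northern Air 337/729 = 46.2% → Coastal Air
(Northern Air wins every route group but Coastal Air wins overall — Northern Air's flights skew toward the low-rate long-haul group.)

Coastal Air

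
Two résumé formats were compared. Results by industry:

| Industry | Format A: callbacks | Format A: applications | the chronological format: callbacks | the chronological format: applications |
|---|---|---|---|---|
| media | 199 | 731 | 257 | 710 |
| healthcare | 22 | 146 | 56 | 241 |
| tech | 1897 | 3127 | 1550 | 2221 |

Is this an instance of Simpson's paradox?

Media: Format A 199/731 = 27.2%, the chronological format 257/710 = 36.2% → the chronological format
Healthcare: Format A 22/146 = 15.1%, the chronological format 56/241 = 23.2% → the chronological format
Tech: Format A 1897/3127 = 60.7%, the chronological format 1550/2221 = 69.8% → the chronological format
Overall: Format A 2118/4004 = 52.9%, the chronological format 1863/3172 = 58.7% → the chronological format
The chronological format wins overall and in every industry group — no reversal.

No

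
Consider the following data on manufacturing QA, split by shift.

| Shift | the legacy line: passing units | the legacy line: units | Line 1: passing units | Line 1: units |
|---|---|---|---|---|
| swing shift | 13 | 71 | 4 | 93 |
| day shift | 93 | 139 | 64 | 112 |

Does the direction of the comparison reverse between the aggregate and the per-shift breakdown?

No

Swing shift: the legacy line 13/71 = 18.3%, Line 1 4/93 = 4.3% → the legacy line
Day shift: the legacy line 93/139 = 66.9%, Line 1 64/112 = 57.1% → the legacy line
Overall: the legacy line 106/210 = 50.5%, Line 1 68/205 = 33.2% → the legacy line
The legacy line wins overall and in every shift group — no reversal.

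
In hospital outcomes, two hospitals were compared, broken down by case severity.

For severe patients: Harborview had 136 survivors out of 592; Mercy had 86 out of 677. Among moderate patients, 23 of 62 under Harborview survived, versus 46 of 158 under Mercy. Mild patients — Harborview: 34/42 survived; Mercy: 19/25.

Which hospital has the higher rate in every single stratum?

Severe: Harborview 136/592 = 23.0%, Mercy 86/677 = 12.7% → Harborview
Moderate: Harborview 23/62 = 37.1%, Mercy 46/158 = 29.1% → Harborview
Mild: Harborview 34/42 = 81.0%, Mercy 19/25 = 76.0% → Harborview
Harborview has the higher rate in all 3 groups.

Harborview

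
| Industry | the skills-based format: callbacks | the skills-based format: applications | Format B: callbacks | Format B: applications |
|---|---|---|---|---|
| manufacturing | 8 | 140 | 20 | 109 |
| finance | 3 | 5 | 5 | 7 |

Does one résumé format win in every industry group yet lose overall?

No

Manufacturing: the skills-based format 8/140 = 5.7%, Format B 20/109 = 18.3% → Format B
Finance: the skills-based format 3/5 = 60.0%, Format B 5/7 = 71.4% → Format B
Overall: the skills-based format 11/145 = 7.6%, Format B 25/116 = 21.6% → Format B
Format B wins overall and in every industry group — no reversal.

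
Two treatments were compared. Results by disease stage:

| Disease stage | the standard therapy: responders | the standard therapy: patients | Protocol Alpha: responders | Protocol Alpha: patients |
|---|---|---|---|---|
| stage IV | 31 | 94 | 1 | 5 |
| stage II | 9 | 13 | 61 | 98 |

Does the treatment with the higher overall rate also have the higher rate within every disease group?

No

Stage IV: the standard therapy 31/94 = 33.0%, Protocol Alpha 1/5 = 20.0% → the standard therapy
Stage II: the standard therapy 9/13 = 69.2%, Protocol Alpha 61/98 = 62.2% → the standard therapy
Overall: the standard therapy 40/107 = 37.4%, Protocol Alpha 62/103 = 60.2% → Protocol Alpha
The standard therapy wins each disease group but Protocol Alpha wins overall — the comparison reverses. The standard therapy's patients skew toward stage IV, which has a lower base rate.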